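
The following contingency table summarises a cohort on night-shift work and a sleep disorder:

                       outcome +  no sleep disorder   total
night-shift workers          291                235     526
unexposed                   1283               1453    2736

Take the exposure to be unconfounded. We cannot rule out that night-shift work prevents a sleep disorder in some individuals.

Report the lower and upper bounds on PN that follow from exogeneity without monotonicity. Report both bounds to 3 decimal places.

p₁ = P(outcome | exposed) = 291/526 = 0.55323
p₀ = P(outcome | unexposed) = 1283/2736 = 0.46893
Under exogeneity alone the bounds on PN are max{0,(p₁−p₀)/p₁} ≤ PN ≤ min{1,(1−p₀)/p₁}.
  lower = (p₁ − p₀)/p₁ = 0.084299 / 0.55323 ≈ 0.1524
  upper = min{1, (1 − p₀)/p₁} = 0.53107 / 0.55323 ≈ 0.9599

0.152 ≤ PN ≤ 0.960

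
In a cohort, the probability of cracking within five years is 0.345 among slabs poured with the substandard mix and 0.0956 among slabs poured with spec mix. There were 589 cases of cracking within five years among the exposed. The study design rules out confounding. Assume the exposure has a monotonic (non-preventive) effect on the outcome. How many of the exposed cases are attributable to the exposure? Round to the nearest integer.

about 426 cases

Let p₁ = 0.345, p₀ = 0.0956.
PN = (p₁ − p₀)/p₁ = (0.345 − 0.0956) / 0.345 ≈ 0.72290.
Attributable cases ≈ PN × (exposed cases) = 0.72290 × 589 ≈ 425.79.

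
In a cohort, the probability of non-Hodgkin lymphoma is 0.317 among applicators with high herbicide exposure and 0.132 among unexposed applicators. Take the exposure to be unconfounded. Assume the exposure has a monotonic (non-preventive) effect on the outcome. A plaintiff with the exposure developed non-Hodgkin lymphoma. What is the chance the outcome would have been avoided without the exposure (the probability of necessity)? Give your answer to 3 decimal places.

PN ≈ 0.584

Let p₁ = 0.317, p₀ = 0.132.
Under exogeneity and monotonicity, PN = (p₁ − p₀) / p₁.
PN = (0.317 − 0.132) / 0.317 = 0.185 / 0.317 ≈ 0.5836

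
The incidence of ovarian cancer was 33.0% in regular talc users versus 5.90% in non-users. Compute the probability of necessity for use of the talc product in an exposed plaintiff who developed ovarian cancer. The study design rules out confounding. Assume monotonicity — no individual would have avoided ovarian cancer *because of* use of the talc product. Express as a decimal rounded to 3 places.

p₁ = 0.33, p₀ = 0.059.
Under exogeneity and monotonicity, PN = (p₁ − p₀) / p₁.
PN = (0.33 − 0.059) / 0.33 = 0.271 / 0.33 ≈ 0.8212

PN ≈ 0.821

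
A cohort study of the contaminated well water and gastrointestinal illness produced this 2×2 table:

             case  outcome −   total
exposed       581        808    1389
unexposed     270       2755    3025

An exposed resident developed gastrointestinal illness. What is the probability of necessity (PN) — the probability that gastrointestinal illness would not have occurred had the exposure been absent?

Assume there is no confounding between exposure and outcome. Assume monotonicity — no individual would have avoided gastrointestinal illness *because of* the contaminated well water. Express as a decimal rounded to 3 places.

p₁ = P(outcome | exposed) = 581/1389 = 0.41829
p₀ = P(outcome | unexposed) = 270/3025 = 0.089256
Under exogeneity and monotonicity, PN = (p₁ − p₀) / p₁.
PN = (0.41829 − 0.089256) / 0.41829 = 0.32903 / 0.41829 ≈ 0.7866

PN ≈ 0.787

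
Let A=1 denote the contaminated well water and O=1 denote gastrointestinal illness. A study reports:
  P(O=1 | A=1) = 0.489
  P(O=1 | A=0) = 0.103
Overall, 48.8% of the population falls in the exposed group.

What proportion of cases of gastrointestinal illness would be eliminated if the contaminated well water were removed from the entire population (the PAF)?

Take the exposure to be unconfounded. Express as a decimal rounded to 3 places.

PAF ≈ 0.646

Let p₁ = 0.489, p₀ = 0.103.
Overall risk P(Y=1) = π·p₁ + (1−π)·p₀ = 0.488×0.489 + 0.512×0.103 = 0.29137.
Under exogeneity, PAF = [P(Y=1) − p₀] / P(Y=1).
PAF = (0.29137 − 0.103) / 0.29137 ≈ 0.6465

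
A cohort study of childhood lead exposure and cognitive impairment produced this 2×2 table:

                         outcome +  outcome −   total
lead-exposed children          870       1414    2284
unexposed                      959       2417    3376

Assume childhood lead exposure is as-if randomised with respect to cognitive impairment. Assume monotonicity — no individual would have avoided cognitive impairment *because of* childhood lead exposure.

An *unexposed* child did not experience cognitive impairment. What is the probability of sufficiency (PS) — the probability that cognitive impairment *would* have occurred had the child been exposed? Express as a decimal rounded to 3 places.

p₁ = P(outcome | exposed) = 870/2284 = 0.38091
p₀ = P(outcome | unexposed) = 959/3376 = 0.28406
Under exogeneity and monotonicity, PS = (p₁ − p₀) / (1 − p₀).
PS = (0.38091 − 0.28406) / (1 − 0.28406) = 0.096847 / 0.71594 ≈ 0.1353

PS ≈ 0.135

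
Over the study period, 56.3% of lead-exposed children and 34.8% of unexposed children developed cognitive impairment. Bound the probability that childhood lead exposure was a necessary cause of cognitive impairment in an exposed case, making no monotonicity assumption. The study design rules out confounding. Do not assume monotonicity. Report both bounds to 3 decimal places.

p₁ = 0.563, p₀ = 0.348.
Under exogeneity alone the bounds on PN are max{0,(p₁−p₀)/p₁} ≤ PN ≤ min{1,(1−p₀)/p₁}.
  lower = (p₁ − p₀)/p₁ = 0.215 / 0.563 ≈ 0.3819
  upper = min{1, (1 − p₀)/p₁} = 0.652 / 0.563 ≈ 1.1581 → capped at 1

0.382 ≤ PN ≤ 1.000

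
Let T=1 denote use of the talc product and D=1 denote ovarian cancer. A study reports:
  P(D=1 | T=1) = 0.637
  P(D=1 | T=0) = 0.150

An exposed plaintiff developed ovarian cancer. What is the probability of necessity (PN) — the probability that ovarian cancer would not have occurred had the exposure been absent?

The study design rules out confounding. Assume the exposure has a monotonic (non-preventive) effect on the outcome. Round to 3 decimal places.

Let p₁ = 0.637, p₀ = 0.15.
Under exogeneity and monotonicity, PN = (p₁ − p₀) / p₁.
PN = (0.637 − 0.15) / 0.637 = 0.487 / 0.637 ≈ 0.7645

PN ≈ 0.765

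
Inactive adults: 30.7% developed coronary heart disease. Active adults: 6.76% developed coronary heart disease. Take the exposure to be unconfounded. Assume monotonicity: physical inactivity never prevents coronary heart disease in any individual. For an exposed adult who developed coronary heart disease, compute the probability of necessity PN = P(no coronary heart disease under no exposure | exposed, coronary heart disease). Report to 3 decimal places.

PN ≈ 0.780

p₁ = 0.307, p₀ = 0.0676.
Under exogeneity and monotonicity, PN = (p₁ − p₀) / p₁.
PN = (0.307 − 0.0676) / 0.307 = 0.2394 / 0.307 ≈ 0.7798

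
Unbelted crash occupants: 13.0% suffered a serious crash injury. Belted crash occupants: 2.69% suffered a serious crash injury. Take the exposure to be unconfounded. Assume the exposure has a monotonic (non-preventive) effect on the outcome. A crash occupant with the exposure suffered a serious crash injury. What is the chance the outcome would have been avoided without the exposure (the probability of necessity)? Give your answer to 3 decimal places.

p₁ = 0.13, p₀ = 0.0269.
Under exogeneity and monotonicity, PN = (p₁ − p₀) / p₁.
PN = (0.13 − 0.0269) / 0.13 = 0.1031 / 0.13 ≈ 0.7931

PN ≈ 0.793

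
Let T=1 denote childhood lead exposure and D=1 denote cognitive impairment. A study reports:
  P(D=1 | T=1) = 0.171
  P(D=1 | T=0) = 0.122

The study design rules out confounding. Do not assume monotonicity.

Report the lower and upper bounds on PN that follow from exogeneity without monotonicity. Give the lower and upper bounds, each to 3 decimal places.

Let p₁ = 0.171, p₀ = 0.122.
Under exogeneity alone the bounds on PN are max{0,(p₁−p₀)/p₁} ≤ PN ≤ min{1,(1−p₀)/p₁}.
  lower = (p₁ − p₀)/p₁ = 0.049 / 0.171 ≈ 0.2865
  upper = min{1, (1 − p₀)/p₁} = 0.878 / 0.171 ≈ 5.1345 → capped at 1

0.287 ≤ PN ≤ 1.000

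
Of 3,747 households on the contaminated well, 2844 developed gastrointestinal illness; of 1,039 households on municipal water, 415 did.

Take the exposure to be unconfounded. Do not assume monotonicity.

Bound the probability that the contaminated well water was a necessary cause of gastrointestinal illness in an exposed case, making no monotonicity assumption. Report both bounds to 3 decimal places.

0.474 ≤ PN ≤ 0.791

p₁ = P(outcome | exposed) = 2844/3747 = 0.75901
p₀ = P(outcome | unexposed) = 415/1039 = 0.39942
Under exogeneity alone the bounds on PN are max{0,(p₁−p₀)/p₁} ≤ PN ≤ min{1,(1−p₀)/p₁}.
  lower = (p₁ − p₀)/p₁ = 0.35958 / 0.75901 ≈ 0.4738
  upper = min{1, (1 − p₀)/p₁} = 0.60058 / 0.75901 ≈ 0.7913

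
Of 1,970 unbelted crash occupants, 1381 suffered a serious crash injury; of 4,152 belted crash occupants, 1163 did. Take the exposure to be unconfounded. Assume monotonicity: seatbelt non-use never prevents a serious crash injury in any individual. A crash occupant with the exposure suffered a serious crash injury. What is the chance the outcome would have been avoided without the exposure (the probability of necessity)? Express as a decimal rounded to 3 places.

PN ≈ 0.600

p₁ = P(outcome | exposed) = 1381/1970 = 0.70102
p₀ = P(outcome | unexposed) = 1163/4152 = 0.28011
Under exogeneity and monotonicity, PN = (p₁ − p₀) / p₁.
PN = (0.70102 − 0.28011) / 0.70102 = 0.42091 / 0.70102 ≈ 0.6004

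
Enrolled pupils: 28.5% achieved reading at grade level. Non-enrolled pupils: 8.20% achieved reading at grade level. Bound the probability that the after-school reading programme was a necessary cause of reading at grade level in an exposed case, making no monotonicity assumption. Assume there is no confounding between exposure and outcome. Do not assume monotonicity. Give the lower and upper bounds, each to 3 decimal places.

p₁ = 0.285, p₀ = 0.082.
Under exogeneity alone the bounds on PN are max{0,(p₁−p₀)/p₁} ≤ PN ≤ min{1,(1−p₀)/p₁}.
  lower = (p₁ − p₀)/p₁ = 0.203 / 0.285 ≈ 0.7123
  upper = min{1, (1 − p₀)/p₁} = 0.918 / 0.285 ≈ 3.2211 → capped at 1

0.712 ≤ PN ≤ 1.000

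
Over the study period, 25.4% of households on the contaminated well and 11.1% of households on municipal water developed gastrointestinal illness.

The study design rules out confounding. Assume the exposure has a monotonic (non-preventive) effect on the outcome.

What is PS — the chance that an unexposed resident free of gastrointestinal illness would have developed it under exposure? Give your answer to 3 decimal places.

PS ≈ 0.161

p₁ = 0.254, p₀ = 0.111.
Under exogeneity and monotonicity, PS = (p₁ − p₀) / (1 − p₀).
PS = (0.254 − 0.111) / (1 − 0.111) = 0.143 / 0.889 ≈ 0.1609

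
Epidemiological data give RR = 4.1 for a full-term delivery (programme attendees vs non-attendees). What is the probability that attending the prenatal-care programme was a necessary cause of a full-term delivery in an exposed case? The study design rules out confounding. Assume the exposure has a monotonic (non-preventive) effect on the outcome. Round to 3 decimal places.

Under exogeneity and monotonicity, PN = (RR − 1) / RR = 1 − 1/RR.
PN = (4.1 − 1) / 4.1 = 3.1 / 4.1 ≈ 0.7561

PN ≈ 0.756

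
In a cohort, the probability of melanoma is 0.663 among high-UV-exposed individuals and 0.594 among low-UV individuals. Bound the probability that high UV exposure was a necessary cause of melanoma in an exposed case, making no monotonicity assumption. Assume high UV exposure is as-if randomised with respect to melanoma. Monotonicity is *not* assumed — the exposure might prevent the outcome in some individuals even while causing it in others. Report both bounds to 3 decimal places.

0.104 ≤ PN ≤ 0.612

Let p₁ = 0.663, p₀ = 0.594.
Under exogeneity alone the bounds on PN are max{0,(p₁−p₀)/p₁} ≤ PN ≤ min{1,(1−p₀)/p₁}.
  lower = (p₁ − p₀)/p₁ = 0.069 / 0.663 ≈ 0.1041
  upper = min{1, (1 − p₀)/p₁} = 0.406 / 0.663 ≈ 0.6124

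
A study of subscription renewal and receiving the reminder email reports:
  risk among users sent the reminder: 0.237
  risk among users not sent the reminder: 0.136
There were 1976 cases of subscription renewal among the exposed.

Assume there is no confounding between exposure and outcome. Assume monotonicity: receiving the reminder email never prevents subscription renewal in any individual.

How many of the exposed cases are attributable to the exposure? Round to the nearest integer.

Let p₁ = 0.237, p₀ = 0.136.
PN = (p₁ − p₀)/p₁ = (0.237 − 0.136) / 0.237 ≈ 0.42616.
Attributable cases ≈ PN × (exposed cases) = 0.42616 × 1976 ≈ 842.09.

about 842 cases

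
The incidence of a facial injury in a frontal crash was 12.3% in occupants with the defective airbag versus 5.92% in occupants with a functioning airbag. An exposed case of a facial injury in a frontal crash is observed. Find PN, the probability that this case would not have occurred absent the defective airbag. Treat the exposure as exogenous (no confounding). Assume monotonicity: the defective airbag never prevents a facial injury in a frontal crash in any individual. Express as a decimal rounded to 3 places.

PN ≈ 0.519

p₁ = 0.123, p₀ = 0.0592.
Under exogeneity and monotonicity, PN = (p₁ − p₀) / p₁.
PN = (0.123 − 0.0592) / 0.123 = 0.0638 / 0.123 ≈ 0.5187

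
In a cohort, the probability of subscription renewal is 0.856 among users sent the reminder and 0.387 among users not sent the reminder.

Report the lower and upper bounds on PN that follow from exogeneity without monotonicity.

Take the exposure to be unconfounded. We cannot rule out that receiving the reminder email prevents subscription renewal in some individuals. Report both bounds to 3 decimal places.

0.548 ≤ PN ≤ 0.716

Let p₁ = 0.856, p₀ = 0.387.
Under exogeneity alone the bounds on PN are max{0,(p₁−p₀)/p₁} ≤ PN ≤ min{1,(1−p₀)/p₁}.
  lower = (p₁ − p₀)/p₁ = 0.469 / 0.856 ≈ 0.5479
  upper = min{1, (1 − p₀)/p₁} = 0.613 / 0.856 ≈ 0.7161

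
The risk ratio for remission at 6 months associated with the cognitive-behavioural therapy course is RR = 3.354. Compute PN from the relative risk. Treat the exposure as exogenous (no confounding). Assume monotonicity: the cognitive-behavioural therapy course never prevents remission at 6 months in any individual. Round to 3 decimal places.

Under exogeneity and monotonicity, PN = (RR − 1) / RR = 1 − 1/RR.
PN = (3.354 − 1) / 3.354 = 2.354 / 3.354 ≈ 0.7018

PN ≈ 0.702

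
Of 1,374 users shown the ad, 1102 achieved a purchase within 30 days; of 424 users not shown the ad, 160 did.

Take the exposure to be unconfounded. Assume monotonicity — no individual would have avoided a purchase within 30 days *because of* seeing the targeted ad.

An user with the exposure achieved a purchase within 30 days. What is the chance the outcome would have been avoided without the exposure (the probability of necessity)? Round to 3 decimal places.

p₁ = P(outcome | exposed) = 1102/1374 = 0.80204
p₀ = P(outcome | unexposed) = 160/424 = 0.37736
Under exogeneity and monotonicity, PN = (p₁ − p₀) / p₁.
PN = (0.80204 − 0.37736) / 0.80204 = 0.42468 / 0.80204 ≈ 0.5295

PN ≈ 0.530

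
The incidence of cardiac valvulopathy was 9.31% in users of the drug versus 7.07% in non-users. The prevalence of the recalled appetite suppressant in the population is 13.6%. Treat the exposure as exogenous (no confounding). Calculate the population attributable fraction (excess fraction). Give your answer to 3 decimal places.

p₁ = 0.0931, p₀ = 0.0707.
Overall risk P(Y=1) = π·p₁ + (1−π)·p₀ = 0.136×0.0931 + 0.864×0.0707 = 0.073746.
Under exogeneity, PAF = [P(Y=1) − p₀] / P(Y=1).
PAF = (0.073746 − 0.0707) / 0.073746 ≈ 0.0413

PAF ≈ 0.041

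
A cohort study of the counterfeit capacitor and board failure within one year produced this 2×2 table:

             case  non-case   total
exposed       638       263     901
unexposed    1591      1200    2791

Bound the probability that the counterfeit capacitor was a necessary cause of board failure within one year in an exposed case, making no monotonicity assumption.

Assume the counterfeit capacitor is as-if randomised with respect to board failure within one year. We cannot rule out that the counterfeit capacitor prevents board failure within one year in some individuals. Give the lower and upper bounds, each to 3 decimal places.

0.195 ≤ PN ≤ 0.607

p₁ = P(outcome | exposed) = 638/901 = 0.7081
p₀ = P(outcome | unexposed) = 1591/2791 = 0.57005
Under exogeneity alone the bounds on PN are max{0,(p₁−p₀)/p₁} ≤ PN ≤ min{1,(1−p₀)/p₁}.
  lower = (p₁ − p₀)/p₁ = 0.13806 / 0.7081 ≈ 0.1950
  upper = min{1, (1 − p₀)/p₁} = 0.42995 / 0.7081 ≈ 0.6072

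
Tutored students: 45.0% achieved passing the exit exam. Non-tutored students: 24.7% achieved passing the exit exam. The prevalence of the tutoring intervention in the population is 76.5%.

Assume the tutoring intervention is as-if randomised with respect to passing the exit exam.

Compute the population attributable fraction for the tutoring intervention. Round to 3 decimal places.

p₁ = 0.45, p₀ = 0.247.
Overall risk P(Y=1) = π·p₁ + (1−π)·p₀ = 0.765×0.45 + 0.235×0.247 = 0.4023.
Under exogeneity, PAF = [P(Y=1) − p₀] / P(Y=1).
PAF = (0.4023 − 0.247) / 0.4023 ≈ 0.3860

PAF ≈ 0.386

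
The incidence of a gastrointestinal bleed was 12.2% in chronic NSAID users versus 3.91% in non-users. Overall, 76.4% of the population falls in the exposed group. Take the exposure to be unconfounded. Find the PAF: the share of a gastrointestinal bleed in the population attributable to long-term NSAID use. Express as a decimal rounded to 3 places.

PAF ≈ 0.618

p₁ = 0.122, p₀ = 0.0391.
Overall risk P(Y=1) = π·p₁ + (1−π)·p₀ = 0.764×0.122 + 0.236×0.0391 = 0.10244.
Under exogeneity, PAF = [P(Y=1) − p₀] / P(Y=1).
PAF = (0.10244 − 0.0391) / 0.10244 ≈ 0.6183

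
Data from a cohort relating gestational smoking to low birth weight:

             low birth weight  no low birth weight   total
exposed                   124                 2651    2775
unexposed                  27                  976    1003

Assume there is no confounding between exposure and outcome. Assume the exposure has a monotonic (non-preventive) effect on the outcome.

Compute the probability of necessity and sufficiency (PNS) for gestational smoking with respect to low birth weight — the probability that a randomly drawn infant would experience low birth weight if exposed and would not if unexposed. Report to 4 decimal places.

p₁ = P(outcome | exposed) = 124/2775 = 0.044685
p₀ = P(outcome | unexposed) = 27/1003 = 0.026919
Under exogeneity and monotonicity, PNS = p₁ − p₀.
PNS = 0.044685 − 0.026919 = 0.017765

PNS ≈ 0.0178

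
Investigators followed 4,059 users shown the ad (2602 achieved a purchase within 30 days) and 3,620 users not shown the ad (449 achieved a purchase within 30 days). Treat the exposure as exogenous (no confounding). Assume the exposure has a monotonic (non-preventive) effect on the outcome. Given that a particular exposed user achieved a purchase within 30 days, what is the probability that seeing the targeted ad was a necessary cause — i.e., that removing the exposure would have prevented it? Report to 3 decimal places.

PN ≈ 0.807

p₁ = P(outcome | exposed) = 2602/4059 = 0.64104
p₀ = P(outcome | unexposed) = 449/3620 = 0.12403
Under exogeneity and monotonicity, PN = (p₁ − p₀) / p₁.
PN = (0.64104 − 0.12403) / 0.64104 = 0.51701 / 0.64104 ≈ 0.8065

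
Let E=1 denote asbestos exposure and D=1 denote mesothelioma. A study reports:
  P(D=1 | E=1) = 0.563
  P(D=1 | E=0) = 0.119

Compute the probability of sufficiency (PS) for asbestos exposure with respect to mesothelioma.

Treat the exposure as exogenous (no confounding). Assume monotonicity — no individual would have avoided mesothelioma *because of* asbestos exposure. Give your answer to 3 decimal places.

Let p₁ = 0.563, p₀ = 0.119.
Under exogeneity and monotonicity, PS = (p₁ − p₀) / (1 − p₀).
PS = (0.563 − 0.119) / (1 − 0.119) = 0.444 / 0.881 ≈ 0.5040

PS ≈ 0.504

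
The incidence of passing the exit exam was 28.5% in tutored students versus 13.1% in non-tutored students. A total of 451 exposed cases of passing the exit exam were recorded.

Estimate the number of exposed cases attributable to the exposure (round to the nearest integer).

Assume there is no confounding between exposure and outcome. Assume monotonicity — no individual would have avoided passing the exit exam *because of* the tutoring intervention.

p₁ = 0.285, p₀ = 0.131.
PN = (p₁ − p₀)/p₁ = (0.285 − 0.131) / 0.285 ≈ 0.54035.
Attributable cases ≈ PN × (exposed cases) = 0.54035 × 451 ≈ 243.70.

about 244 cases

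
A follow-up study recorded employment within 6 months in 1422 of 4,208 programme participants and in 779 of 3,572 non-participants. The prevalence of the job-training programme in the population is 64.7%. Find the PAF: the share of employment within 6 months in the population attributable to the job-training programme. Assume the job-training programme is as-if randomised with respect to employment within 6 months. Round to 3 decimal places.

PAF ≈ 0.262

p₁ = P(outcome | exposed) = 1422/4208 = 0.33793
p₀ = P(outcome | unexposed) = 779/3572 = 0.21809
Overall risk P(Y=1) = π·p₁ + (1−π)·p₀ = 0.647×0.33793 + 0.353×0.21809 = 0.29562.
Under exogeneity, PAF = [P(Y=1) − p₀] / P(Y=1).
PAF = (0.29562 − 0.21809) / 0.29562 ≈ 0.2623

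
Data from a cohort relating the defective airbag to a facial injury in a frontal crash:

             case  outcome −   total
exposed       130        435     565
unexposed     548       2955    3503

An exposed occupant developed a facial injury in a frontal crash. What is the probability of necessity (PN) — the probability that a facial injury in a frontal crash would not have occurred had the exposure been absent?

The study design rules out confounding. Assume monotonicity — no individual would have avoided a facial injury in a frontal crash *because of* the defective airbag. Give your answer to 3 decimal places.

PN ≈ 0.320

p₁ = P(outcome | exposed) = 130/565 = 0.23009
p₀ = P(outcome | unexposed) = 548/3503 = 0.15644
Under exogeneity and monotonicity, PN = (p₁ − p₀) / p₁.
PN = (0.23009 − 0.15644) / 0.23009 = 0.073651 / 0.23009 ≈ 0.3201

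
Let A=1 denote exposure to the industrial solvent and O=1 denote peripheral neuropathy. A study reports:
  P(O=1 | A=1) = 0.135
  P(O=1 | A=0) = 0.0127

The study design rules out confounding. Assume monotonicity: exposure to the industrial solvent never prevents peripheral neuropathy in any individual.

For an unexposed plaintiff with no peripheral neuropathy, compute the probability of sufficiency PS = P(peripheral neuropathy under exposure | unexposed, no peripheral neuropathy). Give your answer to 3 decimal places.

PS ≈ 0.124

Let p₁ = 0.135, p₀ = 0.0127.
Under exogeneity and monotonicity, PS = (p₁ − p₀) / (1 − p₀).
PS = (0.135 − 0.0127) / (1 − 0.0127) = 0.1223 / 0.9873 ≈ 0.1239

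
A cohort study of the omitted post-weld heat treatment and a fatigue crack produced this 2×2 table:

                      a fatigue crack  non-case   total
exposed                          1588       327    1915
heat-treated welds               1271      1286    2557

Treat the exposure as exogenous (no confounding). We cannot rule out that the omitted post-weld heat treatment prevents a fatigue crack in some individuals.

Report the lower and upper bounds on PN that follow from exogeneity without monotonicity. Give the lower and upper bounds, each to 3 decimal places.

0.401 ≤ PN ≤ 0.606

p₁ = P(outcome | exposed) = 1588/1915 = 0.82924
p₀ = P(outcome | unexposed) = 1271/2557 = 0.49707
Under exogeneity alone the bounds on PN are max{0,(p₁−p₀)/p₁} ≤ PN ≤ min{1,(1−p₀)/p₁}.
  lower = (p₁ − p₀)/p₁ = 0.33218 / 0.82924 ≈ 0.4006
  upper = min{1, (1 − p₀)/p₁} = 0.50293 / 0.82924 ≈ 0.6065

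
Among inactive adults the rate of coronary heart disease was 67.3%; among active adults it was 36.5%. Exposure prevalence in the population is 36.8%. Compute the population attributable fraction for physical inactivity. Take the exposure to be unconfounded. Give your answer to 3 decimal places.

p₁ = 0.673, p₀ = 0.365.
Overall risk P(Y=1) = π·p₁ + (1−π)·p₀ = 0.368×0.673 + 0.632×0.365 = 0.47834.
Under exogeneity, PAF = [P(Y=1) − p₀] / P(Y=1).
PAF = (0.47834 − 0.365) / 0.47834 ≈ 0.2370

PAF ≈ 0.237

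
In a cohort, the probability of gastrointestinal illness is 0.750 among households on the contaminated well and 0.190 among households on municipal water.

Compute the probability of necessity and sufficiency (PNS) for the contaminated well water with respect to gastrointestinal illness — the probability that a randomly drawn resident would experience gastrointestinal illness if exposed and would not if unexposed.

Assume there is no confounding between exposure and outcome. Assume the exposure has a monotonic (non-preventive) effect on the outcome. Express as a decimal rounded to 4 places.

PNS ≈ 0.5600

Let p₁ = 0.75, p₀ = 0.19.
Under exogeneity and monotonicity, PNS = p₁ − p₀.
PNS = 0.75 − 0.19 = 0.56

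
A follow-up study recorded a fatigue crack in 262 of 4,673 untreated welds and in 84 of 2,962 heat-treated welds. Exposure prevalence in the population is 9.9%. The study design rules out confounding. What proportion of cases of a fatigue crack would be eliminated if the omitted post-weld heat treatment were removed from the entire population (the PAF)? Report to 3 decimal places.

PAF ≈ 0.088

p₁ = P(outcome | exposed) = 262/4673 = 0.056067
p₀ = P(outcome | unexposed) = 84/2962 = 0.028359
Overall risk P(Y=1) = π·p₁ + (1−π)·p₀ = 0.099×0.056067 + 0.901×0.028359 = 0.031102.
Under exogeneity, PAF = [P(Y=1) − p₀] / P(Y=1).
PAF = (0.031102 − 0.028359) / 0.031102 ≈ 0.0882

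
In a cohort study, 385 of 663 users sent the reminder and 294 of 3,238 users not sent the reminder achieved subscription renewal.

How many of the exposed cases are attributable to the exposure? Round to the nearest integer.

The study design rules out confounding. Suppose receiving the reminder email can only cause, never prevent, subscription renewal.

p₁ = P(outcome | exposed) = 385/663 = 0.58069
p₀ = P(outcome | unexposed) = 294/3238 = 0.090797
PN = (p₁ − p₀)/p₁ = (0.58069 − 0.090797) / 0.58069 ≈ 0.84364.
Attributable cases ≈ PN × (exposed cases) = 0.84364 × 385 ≈ 324.80.

about 325 cases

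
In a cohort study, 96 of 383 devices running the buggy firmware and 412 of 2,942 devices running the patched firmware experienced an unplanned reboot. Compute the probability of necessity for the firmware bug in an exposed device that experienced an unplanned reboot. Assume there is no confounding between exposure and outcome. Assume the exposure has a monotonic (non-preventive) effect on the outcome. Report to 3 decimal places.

PN ≈ 0.441

p₁ = P(outcome | exposed) = 96/383 = 0.25065
p₀ = P(outcome | unexposed) = 412/2942 = 0.14004
Under exogeneity and monotonicity, PN = (p₁ − p₀) / p₁.
PN = (0.25065 − 0.14004) / 0.25065 = 0.11061 / 0.25065 ≈ 0.4413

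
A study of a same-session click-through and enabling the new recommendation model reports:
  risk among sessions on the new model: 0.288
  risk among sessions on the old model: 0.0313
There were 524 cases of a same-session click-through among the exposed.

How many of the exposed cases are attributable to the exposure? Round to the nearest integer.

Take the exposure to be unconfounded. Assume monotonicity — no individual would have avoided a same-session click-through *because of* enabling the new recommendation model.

Let p₁ = 0.288, p₀ = 0.0313.
PN = (p₁ − p₀)/p₁ = (0.288 − 0.0313) / 0.288 ≈ 0.89132.
Attributable cases ≈ PN × (exposed cases) = 0.89132 × 524 ≈ 467.05.

about 467 cases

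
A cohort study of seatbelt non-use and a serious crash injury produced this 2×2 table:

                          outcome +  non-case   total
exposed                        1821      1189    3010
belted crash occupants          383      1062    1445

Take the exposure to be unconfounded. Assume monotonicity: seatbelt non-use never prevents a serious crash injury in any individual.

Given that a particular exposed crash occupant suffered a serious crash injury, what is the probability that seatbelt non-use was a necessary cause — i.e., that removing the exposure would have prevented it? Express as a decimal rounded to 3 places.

PN ≈ 0.562

p₁ = P(outcome | exposed) = 1821/3010 = 0.60498
p₀ = P(outcome | unexposed) = 383/1445 = 0.26505
Under exogeneity and monotonicity, PN = (p₁ − p₀) / p₁.
PN = (0.60498 − 0.26505) / 0.60498 = 0.33993 / 0.60498 ≈ 0.5619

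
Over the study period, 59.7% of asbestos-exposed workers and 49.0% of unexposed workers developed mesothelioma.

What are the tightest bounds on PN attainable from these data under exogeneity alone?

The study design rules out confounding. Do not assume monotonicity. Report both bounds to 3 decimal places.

0.179 ≤ PN ≤ 0.854

p₁ = 0.597, p₀ = 0.49.
Under exogeneity alone the bounds on PN are max{0,(p₁−p₀)/p₁} ≤ PN ≤ min{1,(1−p₀)/p₁}.
  lower = (p₁ − p₀)/p₁ = 0.107 / 0.597 ≈ 0.1792
  upper = min{1, (1 − p₀)/p₁} = 0.51 / 0.597 ≈ 0.8543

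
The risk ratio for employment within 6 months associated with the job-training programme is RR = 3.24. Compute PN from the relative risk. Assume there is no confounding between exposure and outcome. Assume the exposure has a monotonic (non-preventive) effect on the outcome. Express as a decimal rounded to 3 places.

PN ≈ 0.691

Under exogeneity and monotonicity, PN = (RR − 1) / RR = 1 − 1/RR.
PN = (3.24 − 1) / 3.24 = 2.24 / 3.24 ≈ 0.6914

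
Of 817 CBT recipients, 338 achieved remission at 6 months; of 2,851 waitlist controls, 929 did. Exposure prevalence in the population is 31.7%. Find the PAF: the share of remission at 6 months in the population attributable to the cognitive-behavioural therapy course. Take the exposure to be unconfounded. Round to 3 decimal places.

PAF ≈ 0.079

p₁ = P(outcome | exposed) = 338/817 = 0.41371
p₀ = P(outcome | unexposed) = 929/2851 = 0.32585
Overall risk P(Y=1) = π·p₁ + (1−π)·p₀ = 0.317×0.41371 + 0.683×0.32585 = 0.3537.
Under exogeneity, PAF = [P(Y=1) − p₀] / P(Y=1).
PAF = (0.3537 − 0.32585) / 0.3537 ≈ 0.0787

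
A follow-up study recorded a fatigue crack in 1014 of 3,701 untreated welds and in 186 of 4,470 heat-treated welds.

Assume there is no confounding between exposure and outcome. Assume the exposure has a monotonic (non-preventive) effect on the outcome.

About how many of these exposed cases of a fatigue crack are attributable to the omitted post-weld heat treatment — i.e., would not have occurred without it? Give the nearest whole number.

about 860 cases

p₁ = P(outcome | exposed) = 1014/3701 = 0.27398
p₀ = P(outcome | unexposed) = 186/4470 = 0.041611
PN = (p₁ − p₀)/p₁ = (0.27398 − 0.041611) / 0.27398 ≈ 0.84812.
Attributable cases ≈ PN × (exposed cases) = 0.84812 × 1014 ≈ 860.00.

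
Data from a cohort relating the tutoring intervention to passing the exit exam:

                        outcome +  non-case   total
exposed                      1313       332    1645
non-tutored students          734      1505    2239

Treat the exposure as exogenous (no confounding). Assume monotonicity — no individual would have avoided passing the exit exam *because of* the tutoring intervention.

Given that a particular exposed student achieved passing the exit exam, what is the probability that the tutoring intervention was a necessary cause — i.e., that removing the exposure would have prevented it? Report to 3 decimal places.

p₁ = P(outcome | exposed) = 1313/1645 = 0.79818
p₀ = P(outcome | unexposed) = 734/2239 = 0.32782
Under exogeneity and monotonicity, PN = (p₁ − p₀) / p₁.
PN = (0.79818 − 0.32782) / 0.79818 = 0.47035 / 0.79818 ≈ 0.5893

PN ≈ 0.589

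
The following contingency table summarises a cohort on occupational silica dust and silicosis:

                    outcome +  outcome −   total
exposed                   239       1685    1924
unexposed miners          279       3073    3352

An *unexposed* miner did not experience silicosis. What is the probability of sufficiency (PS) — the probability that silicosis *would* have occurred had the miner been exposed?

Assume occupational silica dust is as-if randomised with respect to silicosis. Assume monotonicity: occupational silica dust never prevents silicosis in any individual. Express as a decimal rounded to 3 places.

PS ≈ 0.045

p₁ = P(outcome | exposed) = 239/1924 = 0.12422
p₀ = P(outcome | unexposed) = 279/3352 = 0.083234
Under exogeneity and monotonicity, PS = (p₁ − p₀)/(1 − p₀).
PS = (0.12422 − 0.083234) / 0.91677 ≈ 0.0447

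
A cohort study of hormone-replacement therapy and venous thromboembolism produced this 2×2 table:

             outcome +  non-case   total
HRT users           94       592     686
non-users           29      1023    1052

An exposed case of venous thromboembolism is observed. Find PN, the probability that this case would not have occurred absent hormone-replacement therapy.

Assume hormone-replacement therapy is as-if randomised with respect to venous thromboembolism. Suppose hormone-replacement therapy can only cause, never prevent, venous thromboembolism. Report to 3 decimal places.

PN ≈ 0.799

p₁ = P(outcome | exposed) = 94/686 = 0.13703
p₀ = P(outcome | unexposed) = 29/1052 = 0.027567
Under exogeneity and monotonicity, PN = (p₁ − p₀)/p₁.
PN = (0.13703 − 0.027567) / 0.13703 ≈ 0.7988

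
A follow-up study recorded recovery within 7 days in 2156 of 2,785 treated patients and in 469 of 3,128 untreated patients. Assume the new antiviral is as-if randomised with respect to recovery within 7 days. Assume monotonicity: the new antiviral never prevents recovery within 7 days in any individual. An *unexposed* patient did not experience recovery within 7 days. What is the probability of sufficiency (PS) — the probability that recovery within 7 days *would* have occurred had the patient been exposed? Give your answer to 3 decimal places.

PS ≈ 0.734

p₁ = P(outcome | exposed) = 2156/2785 = 0.77415
p₀ = P(outcome | unexposed) = 469/3128 = 0.14994
Under exogeneity and monotonicity, PS = (p₁ − p₀) / (1 − p₀).
PS = (0.77415 − 0.14994) / (1 − 0.14994) = 0.62421 / 0.85006 ≈ 0.7343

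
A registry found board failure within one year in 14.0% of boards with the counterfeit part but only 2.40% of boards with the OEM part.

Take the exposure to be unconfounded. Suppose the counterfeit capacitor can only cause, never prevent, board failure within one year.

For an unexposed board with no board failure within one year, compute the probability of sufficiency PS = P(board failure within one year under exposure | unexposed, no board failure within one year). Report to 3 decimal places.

p₁ = 0.14, p₀ = 0.024.
Under exogeneity and monotonicity, PS = (p₁ − p₀) / (1 − p₀).
PS = (0.14 − 0.024) / (1 − 0.024) = 0.116 / 0.976 ≈ 0.1189

PS ≈ 0.119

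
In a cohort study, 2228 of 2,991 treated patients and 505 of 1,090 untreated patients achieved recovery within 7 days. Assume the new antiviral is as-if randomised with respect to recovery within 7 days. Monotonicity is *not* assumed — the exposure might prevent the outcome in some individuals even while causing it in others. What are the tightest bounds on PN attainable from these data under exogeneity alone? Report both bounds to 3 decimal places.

p₁ = P(outcome | exposed) = 2228/2991 = 0.7449
p₀ = P(outcome | unexposed) = 505/1090 = 0.4633
Under exogeneity alone the bounds on PN are max{0,(p₁−p₀)/p₁} ≤ PN ≤ min{1,(1−p₀)/p₁}.
  lower = (p₁ − p₀)/p₁ = 0.2816 / 0.7449 ≈ 0.3780
  upper = min{1, (1 − p₀)/p₁} = 0.5367 / 0.7449 ≈ 0.7205

0.378 ≤ PN ≤ 0.720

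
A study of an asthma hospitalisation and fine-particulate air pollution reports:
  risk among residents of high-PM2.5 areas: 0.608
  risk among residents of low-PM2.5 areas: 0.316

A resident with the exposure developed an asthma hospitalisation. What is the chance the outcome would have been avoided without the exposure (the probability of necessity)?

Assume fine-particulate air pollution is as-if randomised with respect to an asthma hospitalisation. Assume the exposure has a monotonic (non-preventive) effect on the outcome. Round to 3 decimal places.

PN ≈ 0.480

Let p₁ = 0.608, p₀ = 0.316.
Under exogeneity and monotonicity, PN = (p₁ − p₀) / p₁.
PN = (0.608 − 0.316) / 0.608 = 0.292 / 0.608 ≈ 0.4803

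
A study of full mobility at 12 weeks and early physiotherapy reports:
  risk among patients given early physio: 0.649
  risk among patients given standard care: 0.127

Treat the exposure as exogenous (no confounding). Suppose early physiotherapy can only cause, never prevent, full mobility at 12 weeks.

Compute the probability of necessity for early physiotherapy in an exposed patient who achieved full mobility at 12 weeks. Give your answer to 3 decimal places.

Let p₁ = 0.649, p₀ = 0.127.
Under exogeneity and monotonicity, PN = (p₁ − p₀) / p₁.
PN = (0.649 − 0.127) / 0.649 = 0.522 / 0.649 ≈ 0.8043

PN ≈ 0.804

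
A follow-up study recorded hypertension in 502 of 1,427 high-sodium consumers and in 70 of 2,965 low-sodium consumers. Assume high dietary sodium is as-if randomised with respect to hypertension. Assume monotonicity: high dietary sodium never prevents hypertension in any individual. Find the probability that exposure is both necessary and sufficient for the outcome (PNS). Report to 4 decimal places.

p₁ = P(outcome | exposed) = 502/1427 = 0.35179
p₀ = P(outcome | unexposed) = 70/2965 = 0.023609
Under exogeneity and monotonicity, PNS = p₁ − p₀.
PNS = 0.35179 − 0.023609 = 0.32818

PNS ≈ 0.3282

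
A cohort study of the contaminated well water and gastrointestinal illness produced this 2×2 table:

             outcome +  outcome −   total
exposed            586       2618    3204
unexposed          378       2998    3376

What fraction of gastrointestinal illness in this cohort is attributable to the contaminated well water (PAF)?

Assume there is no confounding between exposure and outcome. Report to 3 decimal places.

p₁ = P(outcome | exposed) = 586/3204 = 0.1829
p₀ = P(outcome | unexposed) = 378/3376 = 0.11197
Exposure prevalence π = 3204/6580 = 0.48693; overall risk P(Y=1) = 0.1465.
Under exogeneity, PAF = [P(Y=1) − p₀]/P(Y=1).
PAF = (0.1465 − 0.11197) / 0.1465 ≈ 0.2357

PAF ≈ 0.236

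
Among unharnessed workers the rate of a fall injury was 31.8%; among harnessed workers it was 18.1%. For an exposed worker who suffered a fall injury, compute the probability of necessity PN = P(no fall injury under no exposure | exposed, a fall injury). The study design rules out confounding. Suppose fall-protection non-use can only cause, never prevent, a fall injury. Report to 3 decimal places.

p₁ = 0.318, p₀ = 0.181.
Under exogeneity and monotonicity, PN = (p₁ − p₀) / p₁.
PN = (0.318 − 0.181) / 0.318 = 0.137 / 0.318 ≈ 0.4308

PN ≈ 0.431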